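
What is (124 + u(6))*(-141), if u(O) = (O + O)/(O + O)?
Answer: -17625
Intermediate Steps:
u(O) = 1 (u(O) = (2*O)/((2*O)) = (2*O)*(1/(2*O)) = 1)
(124 + u(6))*(-141) = (124 + 1)*(-141) = 125*(-141) = -17625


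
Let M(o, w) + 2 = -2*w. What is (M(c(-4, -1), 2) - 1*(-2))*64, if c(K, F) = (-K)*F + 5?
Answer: -256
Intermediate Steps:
c(K, F) = 5 - F*K (c(K, F) = -F*K + 5 = 5 - F*K)
M(o, w) = -2 - 2*w
(M(c(-4, -1), 2) - 1*(-2))*64 = ((-2 - 2*2) - 1*(-2))*64 = ((-2 - 4) + 2)*64 = (-6 + 2)*64 = -4*64 = -256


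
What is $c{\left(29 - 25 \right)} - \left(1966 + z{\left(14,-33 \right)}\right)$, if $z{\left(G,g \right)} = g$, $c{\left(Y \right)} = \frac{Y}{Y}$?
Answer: $-1932$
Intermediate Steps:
$c{\left(Y \right)} = 1$
$c{\left(29 - 25 \right)} - \left(1966 + z{\left(14,-33 \right)}\right) = 1 - 1933 = -1932$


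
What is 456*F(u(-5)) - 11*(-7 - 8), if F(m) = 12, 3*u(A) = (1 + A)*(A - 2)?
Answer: 5637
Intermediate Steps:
u(A) = (1 + A)*(-2 + A)/3 (u(A) = ((1 + A)*(A - 2))/3 = ((1 + A)*(-2 + A))/3 = (1 + A)*(-2 + A)/3)
456*F(u(-5)) - 11*(-7 - 8) = 456*12 - 11*(-7 - 8) = 5472 - 11*(-15) = 5472 + 165 = 5637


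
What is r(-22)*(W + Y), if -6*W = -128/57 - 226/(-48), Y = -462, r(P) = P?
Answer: 13916705/1368 ≈ 10173.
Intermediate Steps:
W = -1123/2736 (W = -(-128/57 - 226/(-48))/6 = -(-128*1/57 - 226*(-1/48))/6 = -(-128/57 + 113/24)/6 = -⅙*1123/456 = -1123/2736 ≈ -0.41045)
r(-22)*(W + Y) = -22*(-1123/2736 - 462) = -22*(-1265155/2736) = 13916705/1368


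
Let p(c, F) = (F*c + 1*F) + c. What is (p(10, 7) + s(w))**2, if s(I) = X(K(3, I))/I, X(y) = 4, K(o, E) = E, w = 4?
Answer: 7744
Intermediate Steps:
p(c, F) = F + c + F*c (p(c, F) = (F*c + F) + c = (F + F*c) + c = F + c + F*c)
s(I) = 4/I
(p(10, 7) + s(w))**2 = ((7 + 10 + 7*10) + 4/4)**2 = ((7 + 10 + 70) + 4*(1/4))**2 = (87 + 1)**2 = 88**2 = 7744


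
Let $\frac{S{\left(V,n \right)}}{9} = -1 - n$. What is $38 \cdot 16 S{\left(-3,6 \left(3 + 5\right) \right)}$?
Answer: $-268128$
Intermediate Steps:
$S{\left(V,n \right)} = -9 - 9 n$ ($S{\left(V,n \right)} = 9 \left(-1 - n\right) = -9 - 9 n$)
$38 \cdot 16 S{\left(-3,6 \left(3 + 5\right) \right)} = 38 \cdot 16 \left(-9 - 9 \cdot 6 \left(3 + 5\right)\right) = 608 \left(-9 - 9 \cdot 6 \cdot 8\right) = 608 \left(-9 - 432\right) = 608 \left(-441\right) = -268128$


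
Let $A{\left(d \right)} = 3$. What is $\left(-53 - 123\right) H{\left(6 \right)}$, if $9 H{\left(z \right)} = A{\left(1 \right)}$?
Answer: $- \frac{176}{3} \approx -58.667$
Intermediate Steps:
$H{\left(z \right)} = \frac{1}{3}$ ($H{\left(z \right)} = \frac{1}{9} \cdot 3 = \frac{1}{3}$)
$\left(-53 - 123\right) H{\left(6 \right)} = \left(-53 - 123\right) \frac{1}{3} = \left(-176\right) \frac{1}{3} = - \frac{176}{3}$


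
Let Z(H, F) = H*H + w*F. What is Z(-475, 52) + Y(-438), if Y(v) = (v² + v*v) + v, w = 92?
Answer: 613659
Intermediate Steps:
Z(H, F) = H² + 92*F (Z(H, F) = H*H + 92*F = H² + 92*F)
Y(v) = v + 2*v² (Y(v) = (v² + v²) + v = 2*v² + v = v + 2*v²)
Z(-475, 52) + Y(-438) = ((-475)² + 92*52) - 438*(1 + 2*(-438)) = (225625 + 4784) - 438*(1 - 876) = 230409 - 438*(-875) = 230409 + 383250 = 613659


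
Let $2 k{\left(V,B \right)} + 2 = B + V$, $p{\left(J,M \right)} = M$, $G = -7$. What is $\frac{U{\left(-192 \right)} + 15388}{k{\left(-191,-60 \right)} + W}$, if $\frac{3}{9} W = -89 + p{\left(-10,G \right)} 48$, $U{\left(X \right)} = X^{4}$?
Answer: $- \frac{2717939768}{2803} \approx -9.6965 \cdot 10^{5}$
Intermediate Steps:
$k{\left(V,B \right)} = -1 + \frac{B}{2} + \frac{V}{2}$ ($k{\left(V,B \right)} = -1 + \frac{B + V}{2} = -1 + \left(\frac{B}{2} + \frac{V}{2}\right) = -1 + \frac{B}{2} + \frac{V}{2}$)
$W = -1275$ ($W = 3 \left(-89 - 336\right) = 3 \left(-425\right) = -1275$)
$\frac{U{\left(-192 \right)} + 15388}{k{\left(-191,-60 \right)} + W} = \frac{\left(-192\right)^{4} + 15388}{\left(-1 + \frac{1}{2} \left(-60\right) + \frac{1}{2} \left(-191\right)\right) - 1275} = \frac{1358954496 + 15388}{\left(-1 - 30 - \frac{191}{2}\right) - 1275} = \frac{1358969884}{- \frac{253}{2} - 1275} = \frac{1358969884}{- \frac{2803}{2}} = 1358969884 \left(- \frac{2}{2803}\right) = - \frac{2717939768}{2803}$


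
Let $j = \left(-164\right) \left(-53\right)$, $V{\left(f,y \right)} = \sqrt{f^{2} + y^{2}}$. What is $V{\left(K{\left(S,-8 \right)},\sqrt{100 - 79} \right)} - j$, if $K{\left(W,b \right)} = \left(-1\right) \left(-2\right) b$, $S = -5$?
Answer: $-8692 + \sqrt{277} \approx -8675.4$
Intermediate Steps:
$K{\left(W,b \right)} = 2 b$
$j = 8692$
$V{\left(K{\left(S,-8 \right)},\sqrt{100 - 79} \right)} - j = \sqrt{\left(2 \left(-8\right)\right)^{2} + \left(\sqrt{100 - 79}\right)^{2}} - 8692 = \sqrt{\left(-16\right)^{2} + \left(\sqrt{21}\right)^{2}} - 8692 = \sqrt{256 + 21} - 8692 = \sqrt{277} - 8692 = -8692 + \sqrt{277}$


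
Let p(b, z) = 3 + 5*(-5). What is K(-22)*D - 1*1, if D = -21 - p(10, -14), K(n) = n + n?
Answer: -45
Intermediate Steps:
p(b, z) = -22 (p(b, z) = 3 - 25 = -22)
K(n) = 2*n
D = 1 (D = -21 - 1*(-22) = -21 + 22 = 1)
K(-22)*D - 1*1 = (2*(-22))*1 - 1*1 = -44*1 - 1 = -44 - 1 = -45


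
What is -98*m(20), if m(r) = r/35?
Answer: -56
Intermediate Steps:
m(r) = r/35 (m(r) = r*(1/35) = r/35)
-98*m(20) = -14*20/5 = -98*4/7 = -56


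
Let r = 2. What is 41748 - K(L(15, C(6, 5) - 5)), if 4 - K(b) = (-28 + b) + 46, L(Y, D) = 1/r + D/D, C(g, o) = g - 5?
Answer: 83527/2 ≈ 41764.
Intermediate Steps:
C(g, o) = -5 + g
L(Y, D) = 3/2 (L(Y, D) = 1/2 + D/D = 1*(1/2) + 1 = 1/2 + 1 = 3/2)
K(b) = -14 - b (K(b) = 4 - ((-28 + b) + 46) = 4 - (18 + b) = 4 + (-18 - b) = -14 - b)
41748 - K(L(15, C(6, 5) - 5)) = 41748 - (-14 - 1*3/2) = 41748 - (-14 - 3/2) = 41748 - 1*(-31/2) = 41748 + 31/2 = 83527/2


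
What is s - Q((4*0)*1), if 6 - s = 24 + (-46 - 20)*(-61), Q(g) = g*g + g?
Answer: -4044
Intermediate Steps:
Q(g) = g + g² (Q(g) = g² + g = g + g²)
s = -4044 (s = 6 - (24 + (-46 - 20)*(-61)) = 6 - (24 - 66*(-61)) = 6 - (24 + 4026) = 6 - 1*4050 = 6 - 4050 = -4044)
s - Q((4*0)*1) = -4044 - (4*0)*1*(1 + (4*0)*1) = -4044 - 0*1*(1 + 0*1) = -4044 - 0*(1 + 0) = -4044 - 0 = -4044 - 1*0 = -4044 + 0 = -4044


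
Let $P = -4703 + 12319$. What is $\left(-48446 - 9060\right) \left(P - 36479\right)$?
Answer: $1659795678$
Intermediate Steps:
$P = 7616$
$\left(-48446 - 9060\right) \left(P - 36479\right) = \left(-48446 - 9060\right) \left(7616 - 36479\right) = \left(-48446 - 9060\right) \left(-28863\right) = \left(-57506\right) \left(-28863\right) = 1659795678$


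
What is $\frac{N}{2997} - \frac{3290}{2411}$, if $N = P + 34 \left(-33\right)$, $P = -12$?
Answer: $- \frac{155484}{89207} \approx -1.743$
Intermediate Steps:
$N = -1134$ ($N = -12 + 34 \left(-33\right) = -12 - 1122 = -1134$)
$\frac{N}{2997} - \frac{3290}{2411} = - \frac{1134}{2997} - \frac{3290}{2411} = \left(-1134\right) \frac{1}{2997} - \frac{3290}{2411} = - \frac{14}{37} - \frac{3290}{2411} = - \frac{155484}{89207}$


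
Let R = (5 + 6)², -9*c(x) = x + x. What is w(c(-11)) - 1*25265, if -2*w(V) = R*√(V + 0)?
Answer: -25265 - 121*√22/6 ≈ -25360.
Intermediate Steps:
c(x) = -2*x/9 (c(x) = -(x + x)/9 = -2*x/9)
R = 121 (R = 11² = 121)
w(V) = -121*√V/2 (w(V) = -121*√(V + 0)/2 = -121*√V/2)
w(c(-11)) - 1*25265 = -121*√22/3/2 - 1*25265 = -121*√22/6 - 25265 = -25265 - 121*√22/6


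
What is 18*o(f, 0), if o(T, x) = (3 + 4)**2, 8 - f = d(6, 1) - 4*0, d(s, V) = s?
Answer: 882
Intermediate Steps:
f = 2 (f = 8 - (6 - 4*0) = 8 - (6 + 0) = 8 - 1*6 = 8 - 6 = 2)
o(T, x) = 49 (o(T, x) = 7**2 = 49)
18*o(f, 0) = 18*49 = 882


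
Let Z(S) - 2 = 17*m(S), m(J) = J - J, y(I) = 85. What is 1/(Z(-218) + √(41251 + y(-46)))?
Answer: -1/20666 + √10334/20666 ≈ 0.0048706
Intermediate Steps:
m(J) = 0
Z(S) = 2 (Z(S) = 2 + 17*0 = 2 + 0 = 2)
1/(Z(-218) + √(41251 + y(-46))) = 1/(2 + √(41251 + 85)) = 1/(2 + √41336) = 1/(2 + 2*√10334)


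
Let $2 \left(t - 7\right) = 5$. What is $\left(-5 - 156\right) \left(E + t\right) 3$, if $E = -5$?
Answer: $- \frac{4347}{2} \approx -2173.5$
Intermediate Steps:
$t = \frac{19}{2}$ ($t = 7 + \frac{1}{2} \cdot 5 = 7 + \frac{5}{2} = \frac{19}{2} \approx 9.5$)
$\left(-5 - 156\right) \left(E + t\right) 3 = \left(-5 - 156\right) \left(-5 + \frac{19}{2}\right) 3 = - 161 \cdot \frac{9}{2} \cdot 3 = \left(-161\right) \frac{27}{2} = - \frac{4347}{2}$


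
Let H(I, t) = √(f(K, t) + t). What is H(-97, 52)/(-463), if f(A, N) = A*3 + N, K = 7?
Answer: -5*√5/463 ≈ -0.024148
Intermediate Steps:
f(A, N) = N + 3*A (f(A, N) = 3*A + N = N + 3*A)
H(I, t) = √(21 + 2*t) (H(I, t) = √((t + 3*7) + t) = √((t + 21) + t) = √((21 + t) + t) = √(21 + 2*t))
H(-97, 52)/(-463) = √(21 + 2*52)/(-463) = √(21 + 104)*(-1/463) = √125*(-1/463) = (5*√5)*(-1/463) = -5*√5/463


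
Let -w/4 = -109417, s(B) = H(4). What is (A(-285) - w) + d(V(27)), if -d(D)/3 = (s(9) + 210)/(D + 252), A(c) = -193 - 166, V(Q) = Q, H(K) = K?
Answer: -40736725/93 ≈ -4.3803e+5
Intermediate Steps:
A(c) = -359
s(B) = 4
w = 437668 (w = -4*(-109417) = 437668)
d(D) = -642/(252 + D) (d(D) = -3*(4 + 210)/(D + 252) = -642/(252 + D))
(A(-285) - w) + d(V(27)) = (-359 - 1*437668) - 642/(252 + 27) = (-359 - 437668) - 642/279 = -438027 - 642*1/279 = -438027 - 214/93 = -40736725/93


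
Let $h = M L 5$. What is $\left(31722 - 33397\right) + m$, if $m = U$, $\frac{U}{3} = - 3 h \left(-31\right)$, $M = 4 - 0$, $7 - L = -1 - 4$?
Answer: $65285$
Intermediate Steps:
$L = 12$ ($L = 7 - \left(-1 - 4\right) = 7 - -5 = 7 + 5 = 12$)
$M = 4$ ($M = 4 + 0 = 4$)
$h = 240$ ($h = 4 \cdot 12 \cdot 5 = 48 \cdot 5 = 240$)
$U = 66960$ ($U = 3 \left(-3\right) 240 \left(-31\right) = 3 \left(\left(-720\right) \left(-31\right)\right) = 3 \cdot 22320 = 66960$)
$m = 66960$
$\left(31722 - 33397\right) + m = \left(31722 - 33397\right) + 66960 = -1675 + 66960 = 65285$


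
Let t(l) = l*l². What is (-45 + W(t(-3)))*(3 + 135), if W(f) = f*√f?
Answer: -6210 - 11178*I*√3 ≈ -6210.0 - 19361.0*I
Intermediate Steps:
t(l) = l³
W(f) = f^(3/2)
(-45 + W(t(-3)))*(3 + 135) = (-45 + ((-3)³)^(3/2))*(3 + 135) = (-45 + (-27)^(3/2))*138 = (-45 - 81*I*√3)*138 = -6210 - 11178*I*√3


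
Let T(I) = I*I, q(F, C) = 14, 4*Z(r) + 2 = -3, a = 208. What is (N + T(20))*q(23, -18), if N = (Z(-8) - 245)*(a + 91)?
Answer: -2050405/2 ≈ -1.0252e+6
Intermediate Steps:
Z(r) = -5/4 (Z(r) = -½ + (¼)*(-3) = -½ - ¾ = -5/4)
T(I) = I²
N = -294515/4 (N = (-5/4 - 245)*(208 + 91) = -985/4*299 = -294515/4 ≈ -73629.)
(N + T(20))*q(23, -18) = (-294515/4 + 20²)*14 = (-294515/4 + 400)*14 = -292915/4*14 = -2050405/2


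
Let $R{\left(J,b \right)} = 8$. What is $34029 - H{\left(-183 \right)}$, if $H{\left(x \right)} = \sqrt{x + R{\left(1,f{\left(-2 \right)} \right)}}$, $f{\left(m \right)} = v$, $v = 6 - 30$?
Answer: $34029 - 5 i \sqrt{7} \approx 34029.0 - 13.229 i$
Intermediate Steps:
$v = -24$ ($v = 6 - 30 = -24$)
$f{\left(m \right)} = -24$
$H{\left(x \right)} = \sqrt{8 + x}$ ($H{\left(x \right)} = \sqrt{x + 8} = \sqrt{8 + x}$)
$34029 - H{\left(-183 \right)} = 34029 - \sqrt{8 - 183} = 34029 - \sqrt{-175} = 34029 - 5 i \sqrt{7}$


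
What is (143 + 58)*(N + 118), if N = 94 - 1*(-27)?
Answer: 48039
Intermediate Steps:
N = 121 (N = 94 + 27 = 121)
(143 + 58)*(N + 118) = (143 + 58)*(121 + 118) = 201*239 = 48039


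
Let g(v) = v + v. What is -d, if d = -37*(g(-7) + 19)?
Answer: 185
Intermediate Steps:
g(v) = 2*v
d = -185 (d = -37*(2*(-7) + 19) = -37*(-14 + 19) = -37*5 = -185)
-d = -1*(-185) = 185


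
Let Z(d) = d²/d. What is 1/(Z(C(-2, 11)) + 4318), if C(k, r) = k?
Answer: 1/4316 ≈ 0.00023170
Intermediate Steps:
Z(d) = d
1/(Z(C(-2, 11)) + 4318) = 1/(-2 + 4318) = 1/4316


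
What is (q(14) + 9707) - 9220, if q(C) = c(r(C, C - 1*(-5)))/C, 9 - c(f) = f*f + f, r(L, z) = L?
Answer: 6617/14 ≈ 472.64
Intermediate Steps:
c(f) = 9 - f - f**2 (c(f) = 9 - (f*f + f) = 9 - (f**2 + f) = 9 - (f + f**2) = 9 + (-f - f**2) = 9 - f - f**2)
q(C) = (9 - C - C**2)/C
(q(14) + 9707) - 9220 = ((-1 - 1*14 + 9/14) + 9707) - 9220 = ((-1 - 14 + 9*(1/14)) + 9707) - 9220 = ((-1 - 14 + 9/14) + 9707) - 9220 = (-201/14 + 9707) - 9220 = 135697/14 - 9220 = 6617/14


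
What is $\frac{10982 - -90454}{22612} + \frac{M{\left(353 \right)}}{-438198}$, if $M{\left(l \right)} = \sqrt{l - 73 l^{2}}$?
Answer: $\frac{25359}{5653} - \frac{i \sqrt{2274026}}{219099} \approx 4.4859 - 0.0068827 i$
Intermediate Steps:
$\frac{10982 - -90454}{22612} + \frac{M{\left(353 \right)}}{-438198} = \frac{10982 - -90454}{22612} + \frac{\sqrt{353 \left(1 - 25769\right)}}{-438198} = \left(10982 + 90454\right) \frac{1}{22612} + \sqrt{353 \left(1 - 25769\right)} \left(- \frac{1}{438198}\right) = 101436 \cdot \frac{1}{22612} + \sqrt{353 \left(-25768\right)} \left(- \frac{1}{438198}\right) = \frac{25359}{5653} + \sqrt{-9096104} \left(- \frac{1}{438198}\right) = \frac{25359}{5653} + 2 i \sqrt{2274026} \left(- \frac{1}{438198}\right) = \frac{25359}{5653} - \frac{i \sqrt{2274026}}{219099}$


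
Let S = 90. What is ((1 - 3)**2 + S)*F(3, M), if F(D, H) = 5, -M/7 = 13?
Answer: 470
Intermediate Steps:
M = -91 (M = -7*13 = -91)
((1 - 3)**2 + S)*F(3, M) = ((1 - 3)**2 + 90)*5 = ((-2)**2 + 90)*5 = (4 + 90)*5 = 94*5 = 470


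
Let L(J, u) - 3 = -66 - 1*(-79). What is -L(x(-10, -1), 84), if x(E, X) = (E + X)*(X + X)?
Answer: -16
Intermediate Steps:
x(E, X) = 2*X*(E + X) (x(E, X) = (E + X)*(2*X) = 2*X*(E + X))
L(J, u) = 16 (L(J, u) = 3 + (-66 - 1*(-79)) = 3 + (-66 + 79) = 3 + 13 = 16)
-L(x(-10, -1), 84) = -1*16 = -16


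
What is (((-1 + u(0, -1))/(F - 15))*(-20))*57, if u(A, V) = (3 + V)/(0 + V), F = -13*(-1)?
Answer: -1710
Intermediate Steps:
F = 13
u(A, V) = (3 + V)/V
(((-1 + u(0, -1))/(F - 15))*(-20))*57 = (((-1 + (3 - 1)/(-1))/(13 - 15))*(-20))*57 = (((-1 - 1*2)/(-2))*(-20))*57 = (((-1 - 2)*(-1/2))*(-20))*57 = (-3*(-1/2)*(-20))*57 = ((3/2)*(-20))*57 = -30*57 = -1710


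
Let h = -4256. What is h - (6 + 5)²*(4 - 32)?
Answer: -868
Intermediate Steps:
h - (6 + 5)²*(4 - 32) = -4256 - (6 + 5)²*(4 - 32) = -4256 - 11²*(-28) = -4256 - 121*(-28) = -4256 - 1*(-3388) = -4256 + 3388 = -868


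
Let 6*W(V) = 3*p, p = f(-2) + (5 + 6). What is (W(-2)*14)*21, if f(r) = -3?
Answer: 1176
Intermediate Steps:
p = 8 (p = -3 + (5 + 6) = -3 + 11 = 8)
W(V) = 4 (W(V) = (3*8)/6 = (⅙)*24 = 4)
(W(-2)*14)*21 = (4*14)*21 = 56*21 = 1176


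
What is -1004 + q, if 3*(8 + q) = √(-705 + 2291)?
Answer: -1012 + √1586/3 ≈ -998.72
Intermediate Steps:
q = -8 + √1586/3 (q = -8 + √(-705 + 2291)/3 = -8 + √1586/3 ≈ 5.2749)
-1004 + q = -1004 + (-8 + √1586/3) = -1012 + √1586/3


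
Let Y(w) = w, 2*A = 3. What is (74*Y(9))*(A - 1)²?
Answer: 333/2 ≈ 166.50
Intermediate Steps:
A = 3/2 (A = (½)*3 = 3/2 ≈ 1.5000)
(74*Y(9))*(A - 1)² = (74*9)*(3/2 - 1)² = 666*(½)² = 666*(¼) = 333/2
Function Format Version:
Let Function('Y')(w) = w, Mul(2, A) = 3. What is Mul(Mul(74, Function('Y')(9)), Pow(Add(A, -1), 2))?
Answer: Rational(333, 2) ≈ 166.50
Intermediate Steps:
A = Rational(3, 2) (A = Mul(Rational(1, 2), 3) = Rational(3, 2) ≈ 1.5000)
Mul(Mul(74, Function('Y')(9)), Pow(Add(A, -1), 2)) = Mul(Mul(74, 9), Pow(Add(Rational(3, 2), -1), 2)) = Mul(666, Pow(Rational(1, 2), 2)) = Mul(666, Rational(1, 4)) = Rational(333, 2)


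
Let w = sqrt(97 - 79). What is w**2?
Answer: 18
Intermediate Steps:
w = 3*sqrt(2) (w = sqrt(18) = 3*sqrt(2) ≈ 4.2426)
w**2 = (3*sqrt(2))**2 = 18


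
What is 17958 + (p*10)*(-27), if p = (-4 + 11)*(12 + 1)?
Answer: -6612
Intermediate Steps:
p = 91 (p = 7*13 = 91)
17958 + (p*10)*(-27) = 17958 + (91*10)*(-27) = 17958 + 910*(-27) = 17958 - 24570 = -6612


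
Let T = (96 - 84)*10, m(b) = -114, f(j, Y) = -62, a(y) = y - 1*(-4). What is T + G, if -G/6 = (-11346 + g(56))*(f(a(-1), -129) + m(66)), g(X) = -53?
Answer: -12037224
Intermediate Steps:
a(y) = 4 + y (a(y) = y + 4 = 4 + y)
T = 120 (T = 12*10 = 120)
G = -12037344 (G = -6*(-11346 - 53)*(-62 - 114) = -(-68394)*(-176) = -6*2006224 = -12037344)
T + G = 120 - 12037344 = -12037224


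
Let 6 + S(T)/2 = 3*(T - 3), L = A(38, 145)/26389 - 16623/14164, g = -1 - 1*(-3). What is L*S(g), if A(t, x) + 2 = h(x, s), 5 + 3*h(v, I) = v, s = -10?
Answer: 3942285195/186886898 ≈ 21.094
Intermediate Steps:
h(v, I) = -5/3 + v/3
A(t, x) = -11/3 + x/3 (A(t, x) = -2 + (-5/3 + x/3) = -11/3 + x/3)
g = 2 (g = -1 + 3 = 2)
L = -1314095065/1121321388 (L = (-11/3 + (1/3)*145)/26389 - 16623/14164 = (-11/3 + 145/3)*(1/26389) - 16623*1/14164 = (134/3)*(1/26389) - 16623/14164 = 134/79167 - 16623/14164 = -1314095065/1121321388 ≈ -1.1719)
S(T) = -30 + 6*T (S(T) = -12 + 2*(3*(T - 3)) = -12 + 2*(3*(-3 + T)) = -12 + 2*(-9 + 3*T) = -12 + (-18 + 6*T) = -30 + 6*T)
L*S(g) = -1314095065*(-30 + 6*2)/1121321388 = -1314095065*(-30 + 12)/1121321388 = -1314095065/1121321388*(-18) = 3942285195/186886898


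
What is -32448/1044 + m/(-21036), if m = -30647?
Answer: -6023895/203348 ≈ -29.624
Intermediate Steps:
-32448/1044 + m/(-21036) = -32448/1044 - 30647/(-21036) = -32448*1/1044 - 30647*(-1/21036) = -2704/87 + 30647/21036 = -6023895/203348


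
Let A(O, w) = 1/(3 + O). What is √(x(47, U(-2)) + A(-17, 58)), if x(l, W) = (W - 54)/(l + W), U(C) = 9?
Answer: I*√14/4 ≈ 0.93541*I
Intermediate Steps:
x(l, W) = (-54 + W)/(W + l)
√(x(47, U(-2)) + A(-17, 58)) = √((-54 + 9)/(9 + 47) + 1/(3 - 17)) = √(-45/56 + 1/(-14)) = √((1/56)*(-45) - 1/14) = √(-45/56 - 1/14) = √(-7/8) = I*√14/4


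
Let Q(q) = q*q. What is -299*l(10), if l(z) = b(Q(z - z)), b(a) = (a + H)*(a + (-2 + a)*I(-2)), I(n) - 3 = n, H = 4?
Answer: 2392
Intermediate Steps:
I(n) = 3 + n
Q(q) = q**2
b(a) = (-2 + 2*a)*(4 + a) (b(a) = (a + 4)*(a + (-2 + a)*(3 - 2)) = (4 + a)*(a + (-2 + a)*1) = (4 + a)*(a + (-2 + a)) = (4 + a)*(-2 + 2*a) = (-2 + 2*a)*(4 + a))
l(z) = -8 (l(z) = -8 + 2*((z - z)**2)**2 + 6*(z - z)**2 = -8 + 2*(0**2)**2 + 6*0**2 = -8 + 2*0**2 + 6*0 = -8 + 2*0 + 0 = -8 + 0 + 0 = -8)
-299*l(10) = -299*(-8) = 2392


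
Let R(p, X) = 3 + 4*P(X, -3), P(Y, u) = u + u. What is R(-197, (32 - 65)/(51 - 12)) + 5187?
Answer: 5166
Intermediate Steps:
P(Y, u) = 2*u
R(p, X) = -21 (R(p, X) = 3 + 4*(2*(-3)) = 3 + 4*(-6) = 3 - 24 = -21)
R(-197, (32 - 65)/(51 - 12)) + 5187 = -21 + 5187 = 5166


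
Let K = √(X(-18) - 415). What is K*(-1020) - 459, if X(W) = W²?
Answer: -459 - 1020*I*√91 ≈ -459.0 - 9730.2*I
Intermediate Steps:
K = I*√91 (K = √((-18)² - 415) = √(324 - 415) = √(-91) = I*√91 ≈ 9.5394*I)
K*(-1020) - 459 = (I*√91)*(-1020) - 459 = -1020*I*√91 - 459 = -459 - 1020*I*√91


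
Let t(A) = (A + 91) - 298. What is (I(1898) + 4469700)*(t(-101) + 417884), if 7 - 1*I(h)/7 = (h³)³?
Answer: -934328169211260944481545450440222392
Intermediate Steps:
I(h) = 49 - 7*h⁹
t(A) = -207 + A (t(A) = (91 + A) - 298 = -207 + A)
(I(1898) + 4469700)*(t(-101) + 417884) = ((49 - 7*1898⁹) + 4469700)*((-207 - 101) + 417884) = ((49 - 7*319643496619695215270153497088) + 4469700)*(-308 + 417884) = ((49 - 2237504476337866506891074479616) + 4469700)*417576 = (-2237504476337866506891074479567 + 4469700)*417576 = -2237504476337866506891070009867*417576 = -934328169211260944481545450440222392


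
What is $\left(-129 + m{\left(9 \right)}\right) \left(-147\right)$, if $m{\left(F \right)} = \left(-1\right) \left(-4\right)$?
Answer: $18375$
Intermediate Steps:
$m{\left(F \right)} = 4$
$\left(-129 + m{\left(9 \right)}\right) \left(-147\right) = \left(-129 + 4\right) \left(-147\right) = \left(-125\right) \left(-147\right) = 18375$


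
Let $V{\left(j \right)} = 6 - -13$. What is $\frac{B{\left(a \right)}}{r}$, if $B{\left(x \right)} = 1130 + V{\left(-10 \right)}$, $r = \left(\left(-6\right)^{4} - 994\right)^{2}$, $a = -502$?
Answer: $\frac{1149}{91204} \approx 0.012598$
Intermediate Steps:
$V{\left(j \right)} = 19$ ($V{\left(j \right)} = 6 + 13 = 19$)
$r = 91204$ ($r = \left(1296 - 994\right)^{2} = 302^{2} = 91204$)
$B{\left(x \right)} = 1149$ ($B{\left(x \right)} = 1130 + 19 = 1149$)
$\frac{B{\left(a \right)}}{r} = \frac{1149}{91204}$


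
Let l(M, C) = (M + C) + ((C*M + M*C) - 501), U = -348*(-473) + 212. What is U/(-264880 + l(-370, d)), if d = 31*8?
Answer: -164816/449023 ≈ -0.36705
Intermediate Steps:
U = 164816 (U = 164604 + 212 = 164816)
d = 248
l(M, C) = -501 + C + M + 2*C*M (l(M, C) = (C + M) + ((C*M + C*M) - 501) = (C + M) + (2*C*M - 501) = (C + M) + (-501 + 2*C*M) = -501 + C + M + 2*C*M)
U/(-264880 + l(-370, d)) = 164816/(-264880 + (-501 + 248 - 370 + 2*248*(-370))) = 164816/(-264880 + (-501 + 248 - 370 - 183520)) = 164816/(-264880 - 184143) = 164816/(-449023) = 164816*(-1/449023) = -164816/449023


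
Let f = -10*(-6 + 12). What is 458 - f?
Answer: 518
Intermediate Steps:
f = -60 (f = -10*6 = -60)
458 - f = 458 - 1*(-60) = 458 + 60 = 518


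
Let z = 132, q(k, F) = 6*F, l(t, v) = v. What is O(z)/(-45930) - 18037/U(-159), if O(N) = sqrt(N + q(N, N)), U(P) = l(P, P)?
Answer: 18037/159 - sqrt(231)/22965 ≈ 113.44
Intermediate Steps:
U(P) = P
O(N) = sqrt(7)*sqrt(N) (O(N) = sqrt(N + 6*N) = sqrt(7*N) = sqrt(7)*sqrt(N))
O(z)/(-45930) - 18037/U(-159) = (sqrt(7)*sqrt(132))/(-45930) - 18037/(-159) = (sqrt(7)*(2*sqrt(33)))*(-1/45930) - 18037*(-1/159) = (2*sqrt(231))*(-1/45930) + 18037/159 = -sqrt(231)/22965 + 18037/159 = 18037/159 - sqrt(231)/22965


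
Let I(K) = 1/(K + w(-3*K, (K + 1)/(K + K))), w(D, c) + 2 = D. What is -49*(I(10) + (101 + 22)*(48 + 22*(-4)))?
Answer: 5303809/22 ≈ 2.4108e+5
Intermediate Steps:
w(D, c) = -2 + D
I(K) = 1/(-2 - 2*K) (I(K) = 1/(K + (-2 - 3*K)) = 1/(-2 - 2*K))
-49*(I(10) + (101 + 22)*(48 + 22*(-4))) = -49*(-1/(2 + 2*10) + (101 + 22)*(48 + 22*(-4))) = -49*(-1/(2 + 20) + 123*(48 - 88)) = -49*(-1/22 + 123*(-40)) = -49*(-1*1/22 - 4920) = -49*(-1/22 - 4920) = -49*(-108241/22) = 5303809/22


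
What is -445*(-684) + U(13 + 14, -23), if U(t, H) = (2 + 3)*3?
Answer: 304395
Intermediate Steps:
U(t, H) = 15 (U(t, H) = 5*3 = 15)
-445*(-684) + U(13 + 14, -23) = -445*(-684) + 15 = 304380 + 15 = 304395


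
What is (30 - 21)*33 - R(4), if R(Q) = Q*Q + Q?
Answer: 277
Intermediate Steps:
R(Q) = Q + Q² (R(Q) = Q² + Q = Q + Q²)
(30 - 21)*33 - R(4) = (30 - 21)*33 - 4*(1 + 4) = 9*33 - 4*5 = 297 - 1*20 = 297 - 20 = 277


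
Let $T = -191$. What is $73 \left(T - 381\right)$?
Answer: $-41756$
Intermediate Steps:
$73 \left(T - 381\right) = 73 \left(-191 - 381\right) = 73 \left(-572\right) = -41756$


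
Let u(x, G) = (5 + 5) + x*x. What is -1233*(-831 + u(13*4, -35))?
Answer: -2321739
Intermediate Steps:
u(x, G) = 10 + x²
-1233*(-831 + u(13*4, -35)) = -1233*(-831 + (10 + (13*4)²)) = -1233*(-831 + (10 + 52²)) = -1233*(-831 + (10 + 2704)) = -1233*(-831 + 2714) = -1233*1883 = -2321739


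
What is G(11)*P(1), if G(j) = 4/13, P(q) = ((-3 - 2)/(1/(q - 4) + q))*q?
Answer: -30/13 ≈ -2.3077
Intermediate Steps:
P(q) = -5*q/(q + 1/(-4 + q)) (P(q) = (-5/(1/(-4 + q) + q))*q = (-5/(q + 1/(-4 + q)))*q = -5*q/(q + 1/(-4 + q)))
G(j) = 4/13 (G(j) = 4*(1/13) = 4/13)
G(11)*P(1) = 4*(5*1*(4 - 1*1)/(1 + 1² - 4*1))/13 = 4*(5*1*(4 - 1)/(1 + 1 - 4))/13 = 4*(5*1*3/(-2))/13 = 4*(5*1*(-½)*3)/13 = (4/13)*(-15/2) = -30/13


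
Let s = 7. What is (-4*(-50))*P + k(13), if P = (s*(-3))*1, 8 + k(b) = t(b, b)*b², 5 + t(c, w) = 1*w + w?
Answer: -659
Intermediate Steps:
t(c, w) = -5 + 2*w (t(c, w) = -5 + (1*w + w) = -5 + (w + w) = -5 + 2*w)
k(b) = -8 + b²*(-5 + 2*b) (k(b) = -8 + (-5 + 2*b)*b² = -8 + b²*(-5 + 2*b))
P = -21 (P = (7*(-3))*1 = -21*1 = -21)
(-4*(-50))*P + k(13) = -4*(-50)*(-21) + (-8 + 13²*(-5 + 2*13)) = 200*(-21) + (-8 + 169*(-5 + 26)) = -4200 + (-8 + 169*21) = -4200 + (-8 + 3549) = -4200 + 3541 = -659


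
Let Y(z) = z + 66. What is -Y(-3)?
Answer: -63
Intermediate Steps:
Y(z) = 66 + z
-Y(-3) = -(66 - 3) = -1*63 = -63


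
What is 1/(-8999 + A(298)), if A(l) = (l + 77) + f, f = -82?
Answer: -1/8706 ≈ -0.00011486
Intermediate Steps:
A(l) = -5 + l (A(l) = (l + 77) - 82 = (77 + l) - 82 = -5 + l)
1/(-8999 + A(298)) = 1/(-8999 + (-5 + 298)) = 1/(-8999 + 293) = 1/(-8706) = -1/8706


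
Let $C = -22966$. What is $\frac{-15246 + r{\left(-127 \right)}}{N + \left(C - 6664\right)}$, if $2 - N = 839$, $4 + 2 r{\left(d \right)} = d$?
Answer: $\frac{30623}{60934} \approx 0.50256$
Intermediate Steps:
$r{\left(d \right)} = -2 + \frac{d}{2}$
$N = -837$ ($N = 2 - 839 = -837$)
$\frac{-15246 + r{\left(-127 \right)}}{N + \left(C - 6664\right)} = \frac{-15246 + \left(-2 + \frac{1}{2} \left(-127\right)\right)}{-837 - 29630} = \frac{-15246 - \frac{131}{2}}{-837 - 29630} = \frac{-15246 - \frac{131}{2}}{-30467} = \left(- \frac{30623}{2}\right) \left(- \frac{1}{30467}\right) = \frac{30623}{60934}$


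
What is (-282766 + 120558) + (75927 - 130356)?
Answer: -216637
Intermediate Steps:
(-282766 + 120558) + (75927 - 130356) = -162208 - 54429 = -216637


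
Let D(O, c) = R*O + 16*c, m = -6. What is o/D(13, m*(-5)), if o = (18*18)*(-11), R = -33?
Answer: -1188/17 ≈ -69.882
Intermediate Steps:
D(O, c) = -33*O + 16*c
o = -3564 (o = 324*(-11) = -3564)
o/D(13, m*(-5)) = -3564/(-33*13 + 16*(-6*(-5))) = -3564/(-429 + 16*30) = -3564/(-429 + 480) = -3564/51 = -3564*1/51 = -1188/17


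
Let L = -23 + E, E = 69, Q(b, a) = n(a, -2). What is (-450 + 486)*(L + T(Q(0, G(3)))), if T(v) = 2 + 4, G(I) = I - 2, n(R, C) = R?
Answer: 1872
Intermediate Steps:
G(I) = -2 + I
Q(b, a) = a
T(v) = 6
L = 46 (L = -23 + 69 = 46)
(-450 + 486)*(L + T(Q(0, G(3)))) = (-450 + 486)*(46 + 6) = 36*52 = 1872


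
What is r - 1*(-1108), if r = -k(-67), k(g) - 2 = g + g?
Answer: 1240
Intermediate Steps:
k(g) = 2 + 2*g (k(g) = 2 + (g + g) = 2 + 2*g)
r = 132 (r = -(2 + 2*(-67)) = -(2 - 134) = -1*(-132) = 132)
r - 1*(-1108) = 132 - 1*(-1108) = 132 + 1108 = 1240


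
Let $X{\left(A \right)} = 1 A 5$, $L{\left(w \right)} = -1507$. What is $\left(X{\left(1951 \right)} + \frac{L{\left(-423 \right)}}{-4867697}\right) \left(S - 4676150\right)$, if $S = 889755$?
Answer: $- \frac{179794640751580090}{4867697} \approx -3.6936 \cdot 10^{10}$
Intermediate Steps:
$X{\left(A \right)} = 5 A$ ($X{\left(A \right)} = A 5 = 5 A$)
$\left(X{\left(1951 \right)} + \frac{L{\left(-423 \right)}}{-4867697}\right) \left(S - 4676150\right) = \left(5 \cdot 1951 - \frac{1507}{-4867697}\right) \left(889755 - 4676150\right) = \left(9755 - - \frac{1507}{4867697}\right) \left(-3786395\right) = \left(9755 + \frac{1507}{4867697}\right) \left(-3786395\right) = \frac{47484385742}{4867697} \left(-3786395\right) = - \frac{179794640751580090}{4867697}$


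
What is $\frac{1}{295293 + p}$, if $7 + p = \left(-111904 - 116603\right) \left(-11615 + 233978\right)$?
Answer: $- \frac{1}{50811206755} \approx -1.9681 \cdot 10^{-11}$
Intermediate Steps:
$p = -50811502048$ ($p = -7 + \left(-111904 - 116603\right) \left(-11615 + 233978\right) = -7 - 50811502041 = -50811502048$)
$\frac{1}{295293 + p} = \frac{1}{295293 - 50811502048} = \frac{1}{-50811206755} = - \frac{1}{50811206755}$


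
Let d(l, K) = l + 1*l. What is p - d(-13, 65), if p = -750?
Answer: -724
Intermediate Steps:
d(l, K) = 2*l (d(l, K) = l + l = 2*l)
p - d(-13, 65) = -750 - 2*(-13) = -750 - 1*(-26) = -750 + 26 = -724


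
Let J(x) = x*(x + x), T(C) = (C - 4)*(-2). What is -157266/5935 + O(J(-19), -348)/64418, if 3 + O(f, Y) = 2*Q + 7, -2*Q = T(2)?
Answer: -157266/5935 ≈ -26.498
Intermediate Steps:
T(C) = 8 - 2*C (T(C) = (-4 + C)*(-2) = 8 - 2*C)
Q = -2 (Q = -(8 - 2*2)/2 = -(8 - 4)/2 = -½*4 = -2)
J(x) = 2*x² (J(x) = x*(2*x) = 2*x²)
O(f, Y) = 0 (O(f, Y) = -3 + (2*(-2) + 7) = -3 + (-4 + 7) = -3 + 3 = 0)
-157266/5935 + O(J(-19), -348)/64418 = -157266/5935 + 0/64418 = -157266*1/5935 + 0*(1/64418) = -157266/5935 + 0 = -157266/5935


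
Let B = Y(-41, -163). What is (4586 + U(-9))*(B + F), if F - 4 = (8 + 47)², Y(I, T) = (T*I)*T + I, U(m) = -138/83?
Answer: -413352750500/83 ≈ -4.9802e+9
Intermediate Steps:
U(m) = -138/83 (U(m) = -138*1/83 = -138/83)
Y(I, T) = I + I*T² (Y(I, T) = (I*T)*T + I = I*T² + I = I + I*T²)
F = 3029 (F = 4 + (8 + 47)² = 4 + 55² = 4 + 3025 = 3029)
B = -1089370 (B = -41*(1 + (-163)²) = -41*(1 + 26569) = -41*26570 = -1089370)
(4586 + U(-9))*(B + F) = (4586 - 138/83)*(-1089370 + 3029) = (380500/83)*(-1086341) = -413352750500/83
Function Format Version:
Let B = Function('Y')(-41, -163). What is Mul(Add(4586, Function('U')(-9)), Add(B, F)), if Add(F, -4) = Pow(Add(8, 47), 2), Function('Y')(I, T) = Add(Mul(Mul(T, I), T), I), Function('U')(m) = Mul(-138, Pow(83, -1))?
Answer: Rational(-413352750500, 83) ≈ -4.9802e+9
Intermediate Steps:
Function('U')(m) = Rational(-138, 83) (Function('U')(m) = Mul(-138, Rational(1, 83)) = Rational(-138, 83))
Function('Y')(I, T) = Add(I, Mul(I, Pow(T, 2))) (Function('Y')(I, T) = Add(Mul(Mul(I, T), T), I) = Add(Mul(I, Pow(T, 2)), I) = Add(I, Mul(I, Pow(T, 2))))
F = 3029 (F = Add(4, Pow(Add(8, 47), 2)) = Add(4, Pow(55, 2)) = Add(4, 3025) = 3029)
B = -1089370 (B = Mul(-41, Add(1, Pow(-163, 2))) = Mul(-41, Add(1, 26569)) = Mul(-41, 26570) = -1089370)
Mul(Add(4586, Function('U')(-9)), Add(B, F)) = Mul(Add(4586, Rational(-138, 83)), Add(-1089370, 3029)) = Mul(Rational(380500, 83), -1086341) = Rational(-413352750500, 83)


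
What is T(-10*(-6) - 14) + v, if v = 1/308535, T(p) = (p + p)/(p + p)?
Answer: 308536/308535 ≈ 1.0000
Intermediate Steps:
T(p) = 1 (T(p) = (2*p)/((2*p)) = (2*p)*(1/(2*p)) = 1)
v = 1/308535 ≈ 3.2411e-6
T(-10*(-6) - 14) + v = 1 + 1/308535 = 308536/308535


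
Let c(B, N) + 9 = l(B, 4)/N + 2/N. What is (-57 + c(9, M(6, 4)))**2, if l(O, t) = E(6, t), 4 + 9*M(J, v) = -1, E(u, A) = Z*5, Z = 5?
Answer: 328329/25 ≈ 13133.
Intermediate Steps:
E(u, A) = 25 (E(u, A) = 5*5 = 25)
M(J, v) = -5/9 (M(J, v) = -4/9 + (1/9)*(-1) = -4/9 - 1/9 = -5/9)
l(O, t) = 25
c(B, N) = -9 + 27/N (c(B, N) = -9 + (25/N + 2/N) = -9 + 27/N)
(-57 + c(9, M(6, 4)))**2 = (-57 + (-9 + 27/(-5/9)))**2 = (-57 + (-9 + 27*(-9/5)))**2 = (-57 + (-9 - 243/5))**2 = (-57 - 288/5)**2 = (-573/5)**2 = 328329/25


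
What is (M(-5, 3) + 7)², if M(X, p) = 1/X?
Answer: 1156/25 ≈ 46.240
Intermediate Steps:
(M(-5, 3) + 7)² = (1/(-5) + 7)² = (-⅕ + 7)² = (34/5)² = 1156/25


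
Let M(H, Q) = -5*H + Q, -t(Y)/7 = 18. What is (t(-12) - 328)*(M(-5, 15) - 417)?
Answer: 171158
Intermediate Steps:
t(Y) = -126 (t(Y) = -7*18 = -126)
M(H, Q) = Q - 5*H
(t(-12) - 328)*(M(-5, 15) - 417) = (-126 - 328)*((15 - 5*(-5)) - 417) = -454*((15 + 25) - 417) = -454*(40 - 417) = -454*(-377) = 171158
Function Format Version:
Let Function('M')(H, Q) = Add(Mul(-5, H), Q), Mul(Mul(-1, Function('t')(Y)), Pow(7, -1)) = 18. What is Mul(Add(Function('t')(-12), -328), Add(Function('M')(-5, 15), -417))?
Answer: 171158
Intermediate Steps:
Function('t')(Y) = -126 (Function('t')(Y) = Mul(-7, 18) = -126)
Function('M')(H, Q) = Add(Q, Mul(-5, H))
Mul(Add(Function('t')(-12), -328), Add(Function('M')(-5, 15), -417)) = Mul(Add(-126, -328), Add(Add(15, Mul(-5, -5)), -417)) = Mul(-454, Add(Add(15, 25), -417)) = Mul(-454, Add(40, -417)) = Mul(-454, -377) = 171158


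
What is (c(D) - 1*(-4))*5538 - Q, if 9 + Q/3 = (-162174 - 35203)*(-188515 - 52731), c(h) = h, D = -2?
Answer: -142849224123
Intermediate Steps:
Q = 142849235199 (Q = -27 + 3*((-162174 - 35203)*(-188515 - 52731)) = -27 + 3*(-197377*(-241246)) = -27 + 3*47616411742 = -27 + 142849235226 = 142849235199)
(c(D) - 1*(-4))*5538 - Q = (-2 - 1*(-4))*5538 - 1*142849235199 = (-2 + 4)*5538 - 142849235199 = 2*5538 - 142849235199 = 11076 - 142849235199 = -142849224123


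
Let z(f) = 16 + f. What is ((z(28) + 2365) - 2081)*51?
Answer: 16728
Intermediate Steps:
((z(28) + 2365) - 2081)*51 = (((16 + 28) + 2365) - 2081)*51 = ((44 + 2365) - 2081)*51 = (2409 - 2081)*51 = 328*51 = 16728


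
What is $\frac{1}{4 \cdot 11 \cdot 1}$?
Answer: $\frac{1}{44} \approx 0.022727$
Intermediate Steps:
$\frac{1}{4 \cdot 11 \cdot 1} = \frac{1}{44 \cdot 1} = \frac{1}{44}$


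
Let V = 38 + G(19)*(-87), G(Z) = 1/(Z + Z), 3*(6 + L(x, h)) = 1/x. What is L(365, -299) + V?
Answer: 1236293/41610 ≈ 29.711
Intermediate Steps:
L(x, h) = -6 + 1/(3*x)
G(Z) = 1/(2*Z)
V = 1357/38 (V = 38 + ((½)/19)*(-87) = 38 + ((½)*(1/19))*(-87) = 38 + (1/38)*(-87) = 38 - 87/38 = 1357/38 ≈ 35.711)
L(365, -299) + V = (-6 + (⅓)/365) + 1357/38 = (-6 + (⅓)*(1/365)) + 1357/38 = (-6 + 1/1095) + 1357/38 = -6569/1095 + 1357/38 = 1236293/41610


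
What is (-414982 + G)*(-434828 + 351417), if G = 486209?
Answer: -5941115297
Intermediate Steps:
(-414982 + G)*(-434828 + 351417) = (-414982 + 486209)*(-434828 + 351417) = 71227*(-83411) = -5941115297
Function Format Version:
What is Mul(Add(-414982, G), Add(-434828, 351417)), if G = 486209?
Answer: -5941115297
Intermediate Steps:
Mul(Add(-414982, G), Add(-434828, 351417)) = Mul(Add(-414982, 486209), Add(-434828, 351417)) = Mul(71227, -83411) = -5941115297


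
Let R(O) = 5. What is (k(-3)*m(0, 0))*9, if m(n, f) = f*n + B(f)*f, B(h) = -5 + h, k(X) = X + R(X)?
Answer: 0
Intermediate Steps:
k(X) = 5 + X (k(X) = X + 5 = 5 + X)
m(n, f) = f*n + f*(-5 + f) (m(n, f) = f*n + (-5 + f)*f = f*n + f*(-5 + f))
(k(-3)*m(0, 0))*9 = ((5 - 3)*(0*(-5 + 0 + 0)))*9 = (2*(0*(-5)))*9 = (2*0)*9 = 0*9 = 0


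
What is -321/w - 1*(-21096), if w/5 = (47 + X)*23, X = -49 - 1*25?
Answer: 21834467/1035 ≈ 21096.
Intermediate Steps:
X = -74 (X = -49 - 25 = -74)
w = -3105 (w = 5*((47 - 74)*23) = 5*(-27*23) = 5*(-621) = -3105)
-321/w - 1*(-21096) = -321/(-3105) - 1*(-21096) = -321*(-1/3105) + 21096 = 107/1035 + 21096 = 21834467/1035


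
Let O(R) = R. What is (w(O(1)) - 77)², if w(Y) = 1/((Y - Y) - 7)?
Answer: 291600/49 ≈ 5951.0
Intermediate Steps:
w(Y) = -⅐ (w(Y) = 1/(0 - 7) = 1/(-7) = -⅐)
(w(O(1)) - 77)² = (-⅐ - 77)² = (-540/7)² = 291600/49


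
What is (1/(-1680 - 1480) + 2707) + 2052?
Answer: 15038439/3160 ≈ 4759.0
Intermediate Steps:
(1/(-1680 - 1480) + 2707) + 2052 = (1/(-3160) + 2707) + 2052 = (-1/3160 + 2707) + 2052 = 8554119/3160 + 2052 = 15038439/3160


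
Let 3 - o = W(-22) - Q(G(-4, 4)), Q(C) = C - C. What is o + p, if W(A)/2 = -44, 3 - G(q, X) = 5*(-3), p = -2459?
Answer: -2368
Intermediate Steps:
G(q, X) = 18 (G(q, X) = 3 - 5*(-3) = 3 - 1*(-15) = 3 + 15 = 18)
W(A) = -88 (W(A) = 2*(-44) = -88)
Q(C) = 0
o = 91 (o = 3 - (-88 - 1*0) = 3 - (-88 + 0) = 3 - 1*(-88) = 3 + 88 = 91)
o + p = 91 - 2459 = -2368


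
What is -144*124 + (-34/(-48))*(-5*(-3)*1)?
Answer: -142763/8 ≈ -17845.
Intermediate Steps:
-144*124 + (-34/(-48))*(-5*(-3)*1) = -17856 + (-34*(-1/48))*(15*1) = -17856 + (17/24)*15 = -17856 + 85/8 = -142763/8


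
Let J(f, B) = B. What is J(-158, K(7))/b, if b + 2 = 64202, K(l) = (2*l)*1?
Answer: 7/32100 ≈ 0.00021807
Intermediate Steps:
K(l) = 2*l
b = 64200 (b = -2 + 64202 = 64200)
J(-158, K(7))/b = (2*7)/64200 = 14*(1/64200) = 7/32100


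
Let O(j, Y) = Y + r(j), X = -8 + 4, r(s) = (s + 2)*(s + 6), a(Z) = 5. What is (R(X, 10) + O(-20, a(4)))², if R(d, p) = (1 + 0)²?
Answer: 66564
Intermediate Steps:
r(s) = (2 + s)*(6 + s)
X = -4
O(j, Y) = 12 + Y + j² + 8*j (O(j, Y) = Y + (12 + j² + 8*j) = 12 + Y + j² + 8*j)
R(d, p) = 1 (R(d, p) = 1² = 1)
(R(X, 10) + O(-20, a(4)))² = (1 + (12 + 5 + (-20)² + 8*(-20)))² = (1 + (12 + 5 + 400 - 160))² = (1 + 257)² = 258² = 66564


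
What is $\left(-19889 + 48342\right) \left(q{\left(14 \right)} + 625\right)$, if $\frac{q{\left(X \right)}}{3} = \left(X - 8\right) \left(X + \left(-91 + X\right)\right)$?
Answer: $-14482577$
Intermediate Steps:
$q{\left(X \right)} = 3 \left(-91 + 2 X\right) \left(-8 + X\right)$ ($q{\left(X \right)} = 3 \left(X - 8\right) \left(X + \left(-91 + X\right)\right) = 3 \left(-8 + X\right) \left(-91 + 2 X\right) = 3 \left(-91 + 2 X\right) \left(-8 + X\right)$)
$\left(-19889 + 48342\right) \left(q{\left(14 \right)} + 625\right) = \left(-19889 + 48342\right) \left(\left(2184 - 4494 + 6 \cdot 14^{2}\right) + 625\right) = 28453 \left(\left(2184 - 4494 + 6 \cdot 196\right) + 625\right) = 28453 \left(\left(2184 - 4494 + 1176\right) + 625\right) = 28453 \left(-1134 + 625\right) = 28453 \left(-509\right) = -14482577$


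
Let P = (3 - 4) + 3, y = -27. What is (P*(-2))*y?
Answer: 108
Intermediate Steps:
P = 2 (P = -1 + 3 = 2)
(P*(-2))*y = (2*(-2))*(-27) = -4*(-27) = 108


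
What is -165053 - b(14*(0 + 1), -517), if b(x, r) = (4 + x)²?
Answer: -165377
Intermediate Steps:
-165053 - b(14*(0 + 1), -517) = -165053 - (4 + 14*(0 + 1))² = -165053 - (4 + 14*1)² = -165053 - (4 + 14)² = -165053 - 1*18² = -165053 - 1*324 = -165053 - 324 = -165377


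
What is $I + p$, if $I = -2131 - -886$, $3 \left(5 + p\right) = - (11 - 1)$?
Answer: $- \frac{3760}{3} \approx -1253.3$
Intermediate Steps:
$p = - \frac{25}{3}$ ($p = -5 + \frac{\left(-1\right) \left(11 - 1\right)}{3} = -5 + \frac{\left(-1\right) 10}{3} = -5 + \frac{1}{3} \left(-10\right) = -5 - \frac{10}{3} = - \frac{25}{3} \approx -8.3333$)
$I = -1245$ ($I = -2131 + 886 = -1245$)
$I + p = -1245 - \frac{25}{3} = - \frac{3760}{3}$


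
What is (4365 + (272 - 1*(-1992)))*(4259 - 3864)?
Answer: 2618455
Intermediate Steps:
(4365 + (272 - 1*(-1992)))*(4259 - 3864) = (4365 + (272 + 1992))*395 = (4365 + 2264)*395 = 6629*395 = 2618455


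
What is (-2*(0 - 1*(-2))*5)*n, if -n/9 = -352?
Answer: -63360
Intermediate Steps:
n = 3168 (n = -9*(-352) = 3168)
(-2*(0 - 1*(-2))*5)*n = (-2*(0 - 1*(-2))*5)*3168 = (-2*(0 + 2)*5)*3168 = (-2*2*5)*3168 = -4*5*3168 = -20*3168 = -63360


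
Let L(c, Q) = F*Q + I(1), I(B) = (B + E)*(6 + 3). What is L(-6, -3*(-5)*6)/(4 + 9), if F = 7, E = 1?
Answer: 648/13 ≈ 49.846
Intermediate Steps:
I(B) = 9 + 9*B (I(B) = (B + 1)*(6 + 3) = (1 + B)*9 = 9 + 9*B)
L(c, Q) = 18 + 7*Q (L(c, Q) = 7*Q + (9 + 9*1) = 7*Q + (9 + 9) = 7*Q + 18 = 18 + 7*Q)
L(-6, -3*(-5)*6)/(4 + 9) = (18 + 7*(-3*(-5)*6))/(4 + 9) = (18 + 7*(15*6))/13 = (18 + 7*90)*(1/13) = (18 + 630)*(1/13) = 648*(1/13) = 648/13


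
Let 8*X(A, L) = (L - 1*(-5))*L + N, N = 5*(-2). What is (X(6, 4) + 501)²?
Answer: 4068289/16 ≈ 2.5427e+5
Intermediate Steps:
N = -10
X(A, L) = -5/4 + L*(5 + L)/8 (X(A, L) = ((L - 1*(-5))*L - 10)/8 = ((L + 5)*L - 10)/8 = ((5 + L)*L - 10)/8 = (L*(5 + L) - 10)/8 = (-10 + L*(5 + L))/8 = -5/4 + L*(5 + L)/8)
(X(6, 4) + 501)² = ((-5/4 + (⅛)*4² + (5/8)*4) + 501)² = ((-5/4 + (⅛)*16 + 5/2) + 501)² = ((-5/4 + 2 + 5/2) + 501)² = (13/4 + 501)² = (2017/4)² = 4068289/16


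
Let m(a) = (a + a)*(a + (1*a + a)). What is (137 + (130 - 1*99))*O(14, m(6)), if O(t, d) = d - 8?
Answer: 34944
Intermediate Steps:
m(a) = 6*a**2 (m(a) = (2*a)*(a + (a + a)) = (2*a)*(a + 2*a) = (2*a)*(3*a) = 6*a**2)
O(t, d) = -8 + d
(137 + (130 - 1*99))*O(14, m(6)) = (137 + (130 - 1*99))*(-8 + 6*6**2) = (137 + (130 - 99))*(-8 + 6*36) = (137 + 31)*(-8 + 216) = 168*208 = 34944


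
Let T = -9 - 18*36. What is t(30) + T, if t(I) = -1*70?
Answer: -727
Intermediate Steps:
T = -657 (T = -9 - 648 = -657)
t(I) = -70
t(30) + T = -70 - 657 = -727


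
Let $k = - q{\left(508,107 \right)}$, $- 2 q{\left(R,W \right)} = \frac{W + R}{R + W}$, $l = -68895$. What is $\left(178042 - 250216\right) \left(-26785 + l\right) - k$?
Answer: $\frac{13811216639}{2} \approx 6.9056 \cdot 10^{9}$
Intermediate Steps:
$q{\left(R,W \right)} = - \frac{1}{2}$ ($q{\left(R,W \right)} = - \frac{\left(W + R\right) \frac{1}{R + W}}{2} = - \frac{\left(R + W\right) \frac{1}{R + W}}{2} = \left(- \frac{1}{2}\right) 1 = - \frac{1}{2}$)
$k = \frac{1}{2}$ ($k = \left(-1\right) \left(- \frac{1}{2}\right) = \frac{1}{2} \approx 0.5$)
$\left(178042 - 250216\right) \left(-26785 + l\right) - k = \left(178042 - 250216\right) \left(-26785 - 68895\right) - \frac{1}{2} = \left(-72174\right) \left(-95680\right) - \frac{1}{2} = 6905608320 - \frac{1}{2} = \frac{13811216639}{2}$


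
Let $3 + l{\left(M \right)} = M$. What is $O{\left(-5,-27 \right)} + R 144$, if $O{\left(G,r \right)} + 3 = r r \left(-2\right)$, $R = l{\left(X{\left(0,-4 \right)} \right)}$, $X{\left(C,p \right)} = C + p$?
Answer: $-2469$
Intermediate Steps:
$l{\left(M \right)} = -3 + M$
$R = -7$ ($R = -3 + \left(0 - 4\right) = -3 - 4 = -7$)
$O{\left(G,r \right)} = -3 - 2 r^{2}$ ($O{\left(G,r \right)} = -3 + r r \left(-2\right) = -3 + r^{2} \left(-2\right) = -3 - 2 r^{2}$)
$O{\left(-5,-27 \right)} + R 144 = \left(-3 - 2 \left(-27\right)^{2}\right) - 1008 = \left(-3 - 1458\right) - 1008 = -1461 - 1008 = -2469$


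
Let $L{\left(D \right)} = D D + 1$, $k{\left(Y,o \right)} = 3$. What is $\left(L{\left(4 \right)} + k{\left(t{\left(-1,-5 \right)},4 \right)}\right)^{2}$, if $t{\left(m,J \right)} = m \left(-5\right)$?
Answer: $400$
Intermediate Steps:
$t{\left(m,J \right)} = - 5 m$
$L{\left(D \right)} = 1 + D^{2}$ ($L{\left(D \right)} = D^{2} + 1 = 1 + D^{2}$)
$\left(L{\left(4 \right)} + k{\left(t{\left(-1,-5 \right)},4 \right)}\right)^{2} = \left(\left(1 + 4^{2}\right) + 3\right)^{2} = \left(\left(1 + 16\right) + 3\right)^{2} = \left(17 + 3\right)^{2} = 20^{2} = 400$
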